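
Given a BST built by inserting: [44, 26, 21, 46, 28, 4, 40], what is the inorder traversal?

Tree insertion order: [44, 26, 21, 46, 28, 4, 40]
Tree (level-order array): [44, 26, 46, 21, 28, None, None, 4, None, None, 40]
Inorder traversal: [4, 21, 26, 28, 40, 44, 46]


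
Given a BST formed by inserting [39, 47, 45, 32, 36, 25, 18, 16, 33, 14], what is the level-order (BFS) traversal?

Tree insertion order: [39, 47, 45, 32, 36, 25, 18, 16, 33, 14]
Tree (level-order array): [39, 32, 47, 25, 36, 45, None, 18, None, 33, None, None, None, 16, None, None, None, 14]
BFS from the root, enqueuing left then right child of each popped node:
  queue [39] -> pop 39, enqueue [32, 47], visited so far: [39]
  queue [32, 47] -> pop 32, enqueue [25, 36], visited so far: [39, 32]
  queue [47, 25, 36] -> pop 47, enqueue [45], visited so far: [39, 32, 47]
  queue [25, 36, 45] -> pop 25, enqueue [18], visited so far: [39, 32, 47, 25]
  queue [36, 45, 18] -> pop 36, enqueue [33], visited so far: [39, 32, 47, 25, 36]
  queue [45, 18, 33] -> pop 45, enqueue [none], visited so far: [39, 32, 47, 25, 36, 45]
  queue [18, 33] -> pop 18, enqueue [16], visited so far: [39, 32, 47, 25, 36, 45, 18]
  queue [33, 16] -> pop 33, enqueue [none], visited so far: [39, 32, 47, 25, 36, 45, 18, 33]
  queue [16] -> pop 16, enqueue [14], visited so far: [39, 32, 47, 25, 36, 45, 18, 33, 16]
  queue [14] -> pop 14, enqueue [none], visited so far: [39, 32, 47, 25, 36, 45, 18, 33, 16, 14]
Result: [39, 32, 47, 25, 36, 45, 18, 33, 16, 14]


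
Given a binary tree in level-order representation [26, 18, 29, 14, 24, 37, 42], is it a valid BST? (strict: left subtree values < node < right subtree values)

Level-order array: [26, 18, 29, 14, 24, 37, 42]
Validate using subtree bounds (lo, hi): at each node, require lo < value < hi,
then recurse left with hi=value and right with lo=value.
Preorder trace (stopping at first violation):
  at node 26 with bounds (-inf, +inf): OK
  at node 18 with bounds (-inf, 26): OK
  at node 14 with bounds (-inf, 18): OK
  at node 24 with bounds (18, 26): OK
  at node 29 with bounds (26, +inf): OK
  at node 37 with bounds (26, 29): VIOLATION
Node 37 violates its bound: not (26 < 37 < 29).
Result: Not a valid BST


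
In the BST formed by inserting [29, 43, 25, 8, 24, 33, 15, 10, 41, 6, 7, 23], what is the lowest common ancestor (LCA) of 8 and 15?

Tree insertion order: [29, 43, 25, 8, 24, 33, 15, 10, 41, 6, 7, 23]
Tree (level-order array): [29, 25, 43, 8, None, 33, None, 6, 24, None, 41, None, 7, 15, None, None, None, None, None, 10, 23]
In a BST, the LCA of p=8, q=15 is the first node v on the
root-to-leaf path with p <= v <= q (go left if both < v, right if both > v).
Walk from root:
  at 29: both 8 and 15 < 29, go left
  at 25: both 8 and 15 < 25, go left
  at 8: 8 <= 8 <= 15, this is the LCA
LCA = 8


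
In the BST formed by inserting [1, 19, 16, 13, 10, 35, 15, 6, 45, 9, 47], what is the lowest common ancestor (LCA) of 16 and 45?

Tree insertion order: [1, 19, 16, 13, 10, 35, 15, 6, 45, 9, 47]
Tree (level-order array): [1, None, 19, 16, 35, 13, None, None, 45, 10, 15, None, 47, 6, None, None, None, None, None, None, 9]
In a BST, the LCA of p=16, q=45 is the first node v on the
root-to-leaf path with p <= v <= q (go left if both < v, right if both > v).
Walk from root:
  at 1: both 16 and 45 > 1, go right
  at 19: 16 <= 19 <= 45, this is the LCA
LCA = 19


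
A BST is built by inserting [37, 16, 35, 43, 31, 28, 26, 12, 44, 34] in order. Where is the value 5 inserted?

Starting tree (level order): [37, 16, 43, 12, 35, None, 44, None, None, 31, None, None, None, 28, 34, 26]
Insertion path: 37 -> 16 -> 12
Result: insert 5 as left child of 12
Final tree (level order): [37, 16, 43, 12, 35, None, 44, 5, None, 31, None, None, None, None, None, 28, 34, 26]


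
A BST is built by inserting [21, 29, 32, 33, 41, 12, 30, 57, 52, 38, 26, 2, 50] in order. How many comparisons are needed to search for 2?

Search path for 2: 21 -> 12 -> 2
Found: True
Comparisons: 3


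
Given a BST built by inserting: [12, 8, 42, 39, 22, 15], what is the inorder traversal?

Tree insertion order: [12, 8, 42, 39, 22, 15]
Tree (level-order array): [12, 8, 42, None, None, 39, None, 22, None, 15]
Inorder traversal: [8, 12, 15, 22, 39, 42]


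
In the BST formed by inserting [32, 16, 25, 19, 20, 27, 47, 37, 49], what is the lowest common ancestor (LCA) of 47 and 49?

Tree insertion order: [32, 16, 25, 19, 20, 27, 47, 37, 49]
Tree (level-order array): [32, 16, 47, None, 25, 37, 49, 19, 27, None, None, None, None, None, 20]
In a BST, the LCA of p=47, q=49 is the first node v on the
root-to-leaf path with p <= v <= q (go left if both < v, right if both > v).
Walk from root:
  at 32: both 47 and 49 > 32, go right
  at 47: 47 <= 47 <= 49, this is the LCA
LCA = 47


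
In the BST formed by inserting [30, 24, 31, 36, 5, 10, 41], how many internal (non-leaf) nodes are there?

Tree built from: [30, 24, 31, 36, 5, 10, 41]
Tree (level-order array): [30, 24, 31, 5, None, None, 36, None, 10, None, 41]
Rule: An internal node has at least one child.
Per-node child counts:
  node 30: 2 child(ren)
  node 24: 1 child(ren)
  node 5: 1 child(ren)
  node 10: 0 child(ren)
  node 31: 1 child(ren)
  node 36: 1 child(ren)
  node 41: 0 child(ren)
Matching nodes: [30, 24, 5, 31, 36]
Count of internal (non-leaf) nodes: 5


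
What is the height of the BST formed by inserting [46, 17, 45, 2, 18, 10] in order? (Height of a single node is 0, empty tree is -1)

Insertion order: [46, 17, 45, 2, 18, 10]
Tree (level-order array): [46, 17, None, 2, 45, None, 10, 18]
Compute height bottom-up (empty subtree = -1):
  height(10) = 1 + max(-1, -1) = 0
  height(2) = 1 + max(-1, 0) = 1
  height(18) = 1 + max(-1, -1) = 0
  height(45) = 1 + max(0, -1) = 1
  height(17) = 1 + max(1, 1) = 2
  height(46) = 1 + max(2, -1) = 3
Height = 3


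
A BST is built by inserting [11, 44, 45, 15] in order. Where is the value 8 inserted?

Starting tree (level order): [11, None, 44, 15, 45]
Insertion path: 11
Result: insert 8 as left child of 11
Final tree (level order): [11, 8, 44, None, None, 15, 45]


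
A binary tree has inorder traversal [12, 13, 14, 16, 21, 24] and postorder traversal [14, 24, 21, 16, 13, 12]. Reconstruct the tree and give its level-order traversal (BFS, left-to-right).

Inorder:   [12, 13, 14, 16, 21, 24]
Postorder: [14, 24, 21, 16, 13, 12]
Algorithm: postorder visits root last, so walk postorder right-to-left;
each value is the root of the current inorder slice — split it at that
value, recurse on the right subtree first, then the left.
Recursive splits:
  root=12; inorder splits into left=[], right=[13, 14, 16, 21, 24]
  root=13; inorder splits into left=[], right=[14, 16, 21, 24]
  root=16; inorder splits into left=[14], right=[21, 24]
  root=21; inorder splits into left=[], right=[24]
  root=24; inorder splits into left=[], right=[]
  root=14; inorder splits into left=[], right=[]
Reconstructed level-order: [12, 13, 16, 14, 21, 24]


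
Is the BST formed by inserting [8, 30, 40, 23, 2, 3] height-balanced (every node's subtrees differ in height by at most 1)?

Tree (level-order array): [8, 2, 30, None, 3, 23, 40]
Definition: a tree is height-balanced if, at every node, |h(left) - h(right)| <= 1 (empty subtree has height -1).
Bottom-up per-node check:
  node 3: h_left=-1, h_right=-1, diff=0 [OK], height=0
  node 2: h_left=-1, h_right=0, diff=1 [OK], height=1
  node 23: h_left=-1, h_right=-1, diff=0 [OK], height=0
  node 40: h_left=-1, h_right=-1, diff=0 [OK], height=0
  node 30: h_left=0, h_right=0, diff=0 [OK], height=1
  node 8: h_left=1, h_right=1, diff=0 [OK], height=2
All nodes satisfy the balance condition.
Result: Balanced


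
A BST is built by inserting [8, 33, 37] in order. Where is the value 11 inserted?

Starting tree (level order): [8, None, 33, None, 37]
Insertion path: 8 -> 33
Result: insert 11 as left child of 33
Final tree (level order): [8, None, 33, 11, 37]


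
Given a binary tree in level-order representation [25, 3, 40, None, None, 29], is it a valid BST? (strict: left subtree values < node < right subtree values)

Level-order array: [25, 3, 40, None, None, 29]
Validate using subtree bounds (lo, hi): at each node, require lo < value < hi,
then recurse left with hi=value and right with lo=value.
Preorder trace (stopping at first violation):
  at node 25 with bounds (-inf, +inf): OK
  at node 3 with bounds (-inf, 25): OK
  at node 40 with bounds (25, +inf): OK
  at node 29 with bounds (25, 40): OK
No violation found at any node.
Result: Valid BST


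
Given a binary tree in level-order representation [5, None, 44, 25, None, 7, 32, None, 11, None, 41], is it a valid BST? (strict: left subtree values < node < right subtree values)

Level-order array: [5, None, 44, 25, None, 7, 32, None, 11, None, 41]
Validate using subtree bounds (lo, hi): at each node, require lo < value < hi,
then recurse left with hi=value and right with lo=value.
Preorder trace (stopping at first violation):
  at node 5 with bounds (-inf, +inf): OK
  at node 44 with bounds (5, +inf): OK
  at node 25 with bounds (5, 44): OK
  at node 7 with bounds (5, 25): OK
  at node 11 with bounds (7, 25): OK
  at node 32 with bounds (25, 44): OK
  at node 41 with bounds (32, 44): OK
No violation found at any node.
Result: Valid BST


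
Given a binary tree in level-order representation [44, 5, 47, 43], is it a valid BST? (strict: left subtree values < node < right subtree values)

Level-order array: [44, 5, 47, 43]
Validate using subtree bounds (lo, hi): at each node, require lo < value < hi,
then recurse left with hi=value and right with lo=value.
Preorder trace (stopping at first violation):
  at node 44 with bounds (-inf, +inf): OK
  at node 5 with bounds (-inf, 44): OK
  at node 43 with bounds (-inf, 5): VIOLATION
Node 43 violates its bound: not (-inf < 43 < 5).
Result: Not a valid BST


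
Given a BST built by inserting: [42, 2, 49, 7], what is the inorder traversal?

Tree insertion order: [42, 2, 49, 7]
Tree (level-order array): [42, 2, 49, None, 7]
Inorder traversal: [2, 7, 42, 49]


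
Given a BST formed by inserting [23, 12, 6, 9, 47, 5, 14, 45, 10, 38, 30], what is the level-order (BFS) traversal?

Tree insertion order: [23, 12, 6, 9, 47, 5, 14, 45, 10, 38, 30]
Tree (level-order array): [23, 12, 47, 6, 14, 45, None, 5, 9, None, None, 38, None, None, None, None, 10, 30]
BFS from the root, enqueuing left then right child of each popped node:
  queue [23] -> pop 23, enqueue [12, 47], visited so far: [23]
  queue [12, 47] -> pop 12, enqueue [6, 14], visited so far: [23, 12]
  queue [47, 6, 14] -> pop 47, enqueue [45], visited so far: [23, 12, 47]
  queue [6, 14, 45] -> pop 6, enqueue [5, 9], visited so far: [23, 12, 47, 6]
  queue [14, 45, 5, 9] -> pop 14, enqueue [none], visited so far: [23, 12, 47, 6, 14]
  queue [45, 5, 9] -> pop 45, enqueue [38], visited so far: [23, 12, 47, 6, 14, 45]
  queue [5, 9, 38] -> pop 5, enqueue [none], visited so far: [23, 12, 47, 6, 14, 45, 5]
  queue [9, 38] -> pop 9, enqueue [10], visited so far: [23, 12, 47, 6, 14, 45, 5, 9]
  queue [38, 10] -> pop 38, enqueue [30], visited so far: [23, 12, 47, 6, 14, 45, 5, 9, 38]
  queue [10, 30] -> pop 10, enqueue [none], visited so far: [23, 12, 47, 6, 14, 45, 5, 9, 38, 10]
  queue [30] -> pop 30, enqueue [none], visited so far: [23, 12, 47, 6, 14, 45, 5, 9, 38, 10, 30]
Result: [23, 12, 47, 6, 14, 45, 5, 9, 38, 10, 30]


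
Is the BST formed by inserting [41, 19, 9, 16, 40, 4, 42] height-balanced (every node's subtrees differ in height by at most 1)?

Tree (level-order array): [41, 19, 42, 9, 40, None, None, 4, 16]
Definition: a tree is height-balanced if, at every node, |h(left) - h(right)| <= 1 (empty subtree has height -1).
Bottom-up per-node check:
  node 4: h_left=-1, h_right=-1, diff=0 [OK], height=0
  node 16: h_left=-1, h_right=-1, diff=0 [OK], height=0
  node 9: h_left=0, h_right=0, diff=0 [OK], height=1
  node 40: h_left=-1, h_right=-1, diff=0 [OK], height=0
  node 19: h_left=1, h_right=0, diff=1 [OK], height=2
  node 42: h_left=-1, h_right=-1, diff=0 [OK], height=0
  node 41: h_left=2, h_right=0, diff=2 [FAIL (|2-0|=2 > 1)], height=3
Node 41 violates the condition: |2 - 0| = 2 > 1.
Result: Not balanced


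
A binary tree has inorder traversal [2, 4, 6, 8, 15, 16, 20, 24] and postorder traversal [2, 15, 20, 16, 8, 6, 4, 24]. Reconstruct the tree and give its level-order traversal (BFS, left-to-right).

Inorder:   [2, 4, 6, 8, 15, 16, 20, 24]
Postorder: [2, 15, 20, 16, 8, 6, 4, 24]
Algorithm: postorder visits root last, so walk postorder right-to-left;
each value is the root of the current inorder slice — split it at that
value, recurse on the right subtree first, then the left.
Recursive splits:
  root=24; inorder splits into left=[2, 4, 6, 8, 15, 16, 20], right=[]
  root=4; inorder splits into left=[2], right=[6, 8, 15, 16, 20]
  root=6; inorder splits into left=[], right=[8, 15, 16, 20]
  root=8; inorder splits into left=[], right=[15, 16, 20]
  root=16; inorder splits into left=[15], right=[20]
  root=20; inorder splits into left=[], right=[]
  root=15; inorder splits into left=[], right=[]
  root=2; inorder splits into left=[], right=[]
Reconstructed level-order: [24, 4, 2, 6, 8, 16, 15, 20]


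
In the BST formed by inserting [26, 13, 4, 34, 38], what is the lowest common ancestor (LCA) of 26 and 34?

Tree insertion order: [26, 13, 4, 34, 38]
Tree (level-order array): [26, 13, 34, 4, None, None, 38]
In a BST, the LCA of p=26, q=34 is the first node v on the
root-to-leaf path with p <= v <= q (go left if both < v, right if both > v).
Walk from root:
  at 26: 26 <= 26 <= 34, this is the LCA
LCA = 26


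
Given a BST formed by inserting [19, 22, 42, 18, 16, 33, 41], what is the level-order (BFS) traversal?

Tree insertion order: [19, 22, 42, 18, 16, 33, 41]
Tree (level-order array): [19, 18, 22, 16, None, None, 42, None, None, 33, None, None, 41]
BFS from the root, enqueuing left then right child of each popped node:
  queue [19] -> pop 19, enqueue [18, 22], visited so far: [19]
  queue [18, 22] -> pop 18, enqueue [16], visited so far: [19, 18]
  queue [22, 16] -> pop 22, enqueue [42], visited so far: [19, 18, 22]
  queue [16, 42] -> pop 16, enqueue [none], visited so far: [19, 18, 22, 16]
  queue [42] -> pop 42, enqueue [33], visited so far: [19, 18, 22, 16, 42]
  queue [33] -> pop 33, enqueue [41], visited so far: [19, 18, 22, 16, 42, 33]
  queue [41] -> pop 41, enqueue [none], visited so far: [19, 18, 22, 16, 42, 33, 41]
Result: [19, 18, 22, 16, 42, 33, 41]


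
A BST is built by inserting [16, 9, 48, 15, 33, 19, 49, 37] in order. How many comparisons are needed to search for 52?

Search path for 52: 16 -> 48 -> 49
Found: False
Comparisons: 3


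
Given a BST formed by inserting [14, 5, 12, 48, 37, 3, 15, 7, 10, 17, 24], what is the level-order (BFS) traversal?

Tree insertion order: [14, 5, 12, 48, 37, 3, 15, 7, 10, 17, 24]
Tree (level-order array): [14, 5, 48, 3, 12, 37, None, None, None, 7, None, 15, None, None, 10, None, 17, None, None, None, 24]
BFS from the root, enqueuing left then right child of each popped node:
  queue [14] -> pop 14, enqueue [5, 48], visited so far: [14]
  queue [5, 48] -> pop 5, enqueue [3, 12], visited so far: [14, 5]
  queue [48, 3, 12] -> pop 48, enqueue [37], visited so far: [14, 5, 48]
  queue [3, 12, 37] -> pop 3, enqueue [none], visited so far: [14, 5, 48, 3]
  queue [12, 37] -> pop 12, enqueue [7], visited so far: [14, 5, 48, 3, 12]
  queue [37, 7] -> pop 37, enqueue [15], visited so far: [14, 5, 48, 3, 12, 37]
  queue [7, 15] -> pop 7, enqueue [10], visited so far: [14, 5, 48, 3, 12, 37, 7]
  queue [15, 10] -> pop 15, enqueue [17], visited so far: [14, 5, 48, 3, 12, 37, 7, 15]
  queue [10, 17] -> pop 10, enqueue [none], visited so far: [14, 5, 48, 3, 12, 37, 7, 15, 10]
  queue [17] -> pop 17, enqueue [24], visited so far: [14, 5, 48, 3, 12, 37, 7, 15, 10, 17]
  queue [24] -> pop 24, enqueue [none], visited so far: [14, 5, 48, 3, 12, 37, 7, 15, 10, 17, 24]
Result: [14, 5, 48, 3, 12, 37, 7, 15, 10, 17, 24]


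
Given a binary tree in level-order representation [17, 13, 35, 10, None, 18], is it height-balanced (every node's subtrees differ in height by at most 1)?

Tree (level-order array): [17, 13, 35, 10, None, 18]
Definition: a tree is height-balanced if, at every node, |h(left) - h(right)| <= 1 (empty subtree has height -1).
Bottom-up per-node check:
  node 10: h_left=-1, h_right=-1, diff=0 [OK], height=0
  node 13: h_left=0, h_right=-1, diff=1 [OK], height=1
  node 18: h_left=-1, h_right=-1, diff=0 [OK], height=0
  node 35: h_left=0, h_right=-1, diff=1 [OK], height=1
  node 17: h_left=1, h_right=1, diff=0 [OK], height=2
All nodes satisfy the balance condition.
Result: Balanced


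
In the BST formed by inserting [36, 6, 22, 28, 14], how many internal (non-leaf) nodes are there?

Tree built from: [36, 6, 22, 28, 14]
Tree (level-order array): [36, 6, None, None, 22, 14, 28]
Rule: An internal node has at least one child.
Per-node child counts:
  node 36: 1 child(ren)
  node 6: 1 child(ren)
  node 22: 2 child(ren)
  node 14: 0 child(ren)
  node 28: 0 child(ren)
Matching nodes: [36, 6, 22]
Count of internal (non-leaf) nodes: 3


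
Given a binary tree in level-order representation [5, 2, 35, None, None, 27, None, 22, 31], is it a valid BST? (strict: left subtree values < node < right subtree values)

Level-order array: [5, 2, 35, None, None, 27, None, 22, 31]
Validate using subtree bounds (lo, hi): at each node, require lo < value < hi,
then recurse left with hi=value and right with lo=value.
Preorder trace (stopping at first violation):
  at node 5 with bounds (-inf, +inf): OK
  at node 2 with bounds (-inf, 5): OK
  at node 35 with bounds (5, +inf): OK
  at node 27 with bounds (5, 35): OK
  at node 22 with bounds (5, 27): OK
  at node 31 with bounds (27, 35): OK
No violation found at any node.
Result: Valid BST


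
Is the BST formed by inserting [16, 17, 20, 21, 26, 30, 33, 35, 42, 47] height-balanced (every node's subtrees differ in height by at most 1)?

Tree (level-order array): [16, None, 17, None, 20, None, 21, None, 26, None, 30, None, 33, None, 35, None, 42, None, 47]
Definition: a tree is height-balanced if, at every node, |h(left) - h(right)| <= 1 (empty subtree has height -1).
Bottom-up per-node check:
  node 47: h_left=-1, h_right=-1, diff=0 [OK], height=0
  node 42: h_left=-1, h_right=0, diff=1 [OK], height=1
  node 35: h_left=-1, h_right=1, diff=2 [FAIL (|-1-1|=2 > 1)], height=2
  node 33: h_left=-1, h_right=2, diff=3 [FAIL (|-1-2|=3 > 1)], height=3
  node 30: h_left=-1, h_right=3, diff=4 [FAIL (|-1-3|=4 > 1)], height=4
  node 26: h_left=-1, h_right=4, diff=5 [FAIL (|-1-4|=5 > 1)], height=5
  node 21: h_left=-1, h_right=5, diff=6 [FAIL (|-1-5|=6 > 1)], height=6
  node 20: h_left=-1, h_right=6, diff=7 [FAIL (|-1-6|=7 > 1)], height=7
  node 17: h_left=-1, h_right=7, diff=8 [FAIL (|-1-7|=8 > 1)], height=8
  node 16: h_left=-1, h_right=8, diff=9 [FAIL (|-1-8|=9 > 1)], height=9
Node 35 violates the condition: |-1 - 1| = 2 > 1.
Result: Not balanced


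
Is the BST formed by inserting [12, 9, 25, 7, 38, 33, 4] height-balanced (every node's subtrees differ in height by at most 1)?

Tree (level-order array): [12, 9, 25, 7, None, None, 38, 4, None, 33]
Definition: a tree is height-balanced if, at every node, |h(left) - h(right)| <= 1 (empty subtree has height -1).
Bottom-up per-node check:
  node 4: h_left=-1, h_right=-1, diff=0 [OK], height=0
  node 7: h_left=0, h_right=-1, diff=1 [OK], height=1
  node 9: h_left=1, h_right=-1, diff=2 [FAIL (|1--1|=2 > 1)], height=2
  node 33: h_left=-1, h_right=-1, diff=0 [OK], height=0
  node 38: h_left=0, h_right=-1, diff=1 [OK], height=1
  node 25: h_left=-1, h_right=1, diff=2 [FAIL (|-1-1|=2 > 1)], height=2
  node 12: h_left=2, h_right=2, diff=0 [OK], height=3
Node 9 violates the condition: |1 - -1| = 2 > 1.
Result: Not balanced


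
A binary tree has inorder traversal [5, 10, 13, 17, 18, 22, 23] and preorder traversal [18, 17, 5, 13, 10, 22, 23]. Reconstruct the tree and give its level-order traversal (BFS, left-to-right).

Inorder:  [5, 10, 13, 17, 18, 22, 23]
Preorder: [18, 17, 5, 13, 10, 22, 23]
Algorithm: preorder visits root first, so consume preorder in order;
for each root, split the current inorder slice at that value into
left-subtree inorder and right-subtree inorder, then recurse.
Recursive splits:
  root=18; inorder splits into left=[5, 10, 13, 17], right=[22, 23]
  root=17; inorder splits into left=[5, 10, 13], right=[]
  root=5; inorder splits into left=[], right=[10, 13]
  root=13; inorder splits into left=[10], right=[]
  root=10; inorder splits into left=[], right=[]
  root=22; inorder splits into left=[], right=[23]
  root=23; inorder splits into left=[], right=[]
Reconstructed level-order: [18, 17, 22, 5, 23, 13, 10]


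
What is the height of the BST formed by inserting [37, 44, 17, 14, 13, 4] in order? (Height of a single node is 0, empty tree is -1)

Insertion order: [37, 44, 17, 14, 13, 4]
Tree (level-order array): [37, 17, 44, 14, None, None, None, 13, None, 4]
Compute height bottom-up (empty subtree = -1):
  height(4) = 1 + max(-1, -1) = 0
  height(13) = 1 + max(0, -1) = 1
  height(14) = 1 + max(1, -1) = 2
  height(17) = 1 + max(2, -1) = 3
  height(44) = 1 + max(-1, -1) = 0
  height(37) = 1 + max(3, 0) = 4
Height = 4


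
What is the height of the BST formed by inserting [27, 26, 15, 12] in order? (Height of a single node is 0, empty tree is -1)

Insertion order: [27, 26, 15, 12]
Tree (level-order array): [27, 26, None, 15, None, 12]
Compute height bottom-up (empty subtree = -1):
  height(12) = 1 + max(-1, -1) = 0
  height(15) = 1 + max(0, -1) = 1
  height(26) = 1 + max(1, -1) = 2
  height(27) = 1 + max(2, -1) = 3
Height = 3


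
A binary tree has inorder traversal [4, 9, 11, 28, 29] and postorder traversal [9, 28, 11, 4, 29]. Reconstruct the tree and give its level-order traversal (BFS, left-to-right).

Inorder:   [4, 9, 11, 28, 29]
Postorder: [9, 28, 11, 4, 29]
Algorithm: postorder visits root last, so walk postorder right-to-left;
each value is the root of the current inorder slice — split it at that
value, recurse on the right subtree first, then the left.
Recursive splits:
  root=29; inorder splits into left=[4, 9, 11, 28], right=[]
  root=4; inorder splits into left=[], right=[9, 11, 28]
  root=11; inorder splits into left=[9], right=[28]
  root=28; inorder splits into left=[], right=[]
  root=9; inorder splits into left=[], right=[]
Reconstructed level-order: [29, 4, 11, 9, 28]


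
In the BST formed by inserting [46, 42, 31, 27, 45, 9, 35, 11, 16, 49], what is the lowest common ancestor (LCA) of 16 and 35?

Tree insertion order: [46, 42, 31, 27, 45, 9, 35, 11, 16, 49]
Tree (level-order array): [46, 42, 49, 31, 45, None, None, 27, 35, None, None, 9, None, None, None, None, 11, None, 16]
In a BST, the LCA of p=16, q=35 is the first node v on the
root-to-leaf path with p <= v <= q (go left if both < v, right if both > v).
Walk from root:
  at 46: both 16 and 35 < 46, go left
  at 42: both 16 and 35 < 42, go left
  at 31: 16 <= 31 <= 35, this is the LCA
LCA = 31


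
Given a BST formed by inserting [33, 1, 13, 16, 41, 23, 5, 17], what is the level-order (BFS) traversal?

Tree insertion order: [33, 1, 13, 16, 41, 23, 5, 17]
Tree (level-order array): [33, 1, 41, None, 13, None, None, 5, 16, None, None, None, 23, 17]
BFS from the root, enqueuing left then right child of each popped node:
  queue [33] -> pop 33, enqueue [1, 41], visited so far: [33]
  queue [1, 41] -> pop 1, enqueue [13], visited so far: [33, 1]
  queue [41, 13] -> pop 41, enqueue [none], visited so far: [33, 1, 41]
  queue [13] -> pop 13, enqueue [5, 16], visited so far: [33, 1, 41, 13]
  queue [5, 16] -> pop 5, enqueue [none], visited so far: [33, 1, 41, 13, 5]
  queue [16] -> pop 16, enqueue [23], visited so far: [33, 1, 41, 13, 5, 16]
  queue [23] -> pop 23, enqueue [17], visited so far: [33, 1, 41, 13, 5, 16, 23]
  queue [17] -> pop 17, enqueue [none], visited so far: [33, 1, 41, 13, 5, 16, 23, 17]
Result: [33, 1, 41, 13, 5, 16, 23, 17]


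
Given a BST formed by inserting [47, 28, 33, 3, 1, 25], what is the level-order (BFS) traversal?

Tree insertion order: [47, 28, 33, 3, 1, 25]
Tree (level-order array): [47, 28, None, 3, 33, 1, 25]
BFS from the root, enqueuing left then right child of each popped node:
  queue [47] -> pop 47, enqueue [28], visited so far: [47]
  queue [28] -> pop 28, enqueue [3, 33], visited so far: [47, 28]
  queue [3, 33] -> pop 3, enqueue [1, 25], visited so far: [47, 28, 3]
  queue [33, 1, 25] -> pop 33, enqueue [none], visited so far: [47, 28, 3, 33]
  queue [1, 25] -> pop 1, enqueue [none], visited so far: [47, 28, 3, 33, 1]
  queue [25] -> pop 25, enqueue [none], visited so far: [47, 28, 3, 33, 1, 25]
Result: [47, 28, 3, 33, 1, 25]


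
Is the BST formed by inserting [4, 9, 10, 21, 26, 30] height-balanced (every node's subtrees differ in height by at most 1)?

Tree (level-order array): [4, None, 9, None, 10, None, 21, None, 26, None, 30]
Definition: a tree is height-balanced if, at every node, |h(left) - h(right)| <= 1 (empty subtree has height -1).
Bottom-up per-node check:
  node 30: h_left=-1, h_right=-1, diff=0 [OK], height=0
  node 26: h_left=-1, h_right=0, diff=1 [OK], height=1
  node 21: h_left=-1, h_right=1, diff=2 [FAIL (|-1-1|=2 > 1)], height=2
  node 10: h_left=-1, h_right=2, diff=3 [FAIL (|-1-2|=3 > 1)], height=3
  node 9: h_left=-1, h_right=3, diff=4 [FAIL (|-1-3|=4 > 1)], height=4
  node 4: h_left=-1, h_right=4, diff=5 [FAIL (|-1-4|=5 > 1)], height=5
Node 21 violates the condition: |-1 - 1| = 2 > 1.
Result: Not balanced


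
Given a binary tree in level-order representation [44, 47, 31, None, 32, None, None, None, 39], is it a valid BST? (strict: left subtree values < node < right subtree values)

Level-order array: [44, 47, 31, None, 32, None, None, None, 39]
Validate using subtree bounds (lo, hi): at each node, require lo < value < hi,
then recurse left with hi=value and right with lo=value.
Preorder trace (stopping at first violation):
  at node 44 with bounds (-inf, +inf): OK
  at node 47 with bounds (-inf, 44): VIOLATION
Node 47 violates its bound: not (-inf < 47 < 44).
Result: Not a valid BST


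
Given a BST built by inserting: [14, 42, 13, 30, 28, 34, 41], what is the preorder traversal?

Tree insertion order: [14, 42, 13, 30, 28, 34, 41]
Tree (level-order array): [14, 13, 42, None, None, 30, None, 28, 34, None, None, None, 41]
Preorder traversal: [14, 13, 42, 30, 28, 34, 41]


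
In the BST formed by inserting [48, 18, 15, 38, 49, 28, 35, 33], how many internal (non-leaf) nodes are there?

Tree built from: [48, 18, 15, 38, 49, 28, 35, 33]
Tree (level-order array): [48, 18, 49, 15, 38, None, None, None, None, 28, None, None, 35, 33]
Rule: An internal node has at least one child.
Per-node child counts:
  node 48: 2 child(ren)
  node 18: 2 child(ren)
  node 15: 0 child(ren)
  node 38: 1 child(ren)
  node 28: 1 child(ren)
  node 35: 1 child(ren)
  node 33: 0 child(ren)
  node 49: 0 child(ren)
Matching nodes: [48, 18, 38, 28, 35]
Count of internal (non-leaf) nodes: 5


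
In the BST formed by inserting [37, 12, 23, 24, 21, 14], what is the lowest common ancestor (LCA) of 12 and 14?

Tree insertion order: [37, 12, 23, 24, 21, 14]
Tree (level-order array): [37, 12, None, None, 23, 21, 24, 14]
In a BST, the LCA of p=12, q=14 is the first node v on the
root-to-leaf path with p <= v <= q (go left if both < v, right if both > v).
Walk from root:
  at 37: both 12 and 14 < 37, go left
  at 12: 12 <= 12 <= 14, this is the LCA
LCA = 12


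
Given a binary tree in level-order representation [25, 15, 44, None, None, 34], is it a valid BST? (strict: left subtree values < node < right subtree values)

Level-order array: [25, 15, 44, None, None, 34]
Validate using subtree bounds (lo, hi): at each node, require lo < value < hi,
then recurse left with hi=value and right with lo=value.
Preorder trace (stopping at first violation):
  at node 25 with bounds (-inf, +inf): OK
  at node 15 with bounds (-inf, 25): OK
  at node 44 with bounds (25, +inf): OK
  at node 34 with bounds (25, 44): OK
No violation found at any node.
Result: Valid BST


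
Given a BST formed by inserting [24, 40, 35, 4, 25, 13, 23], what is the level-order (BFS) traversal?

Tree insertion order: [24, 40, 35, 4, 25, 13, 23]
Tree (level-order array): [24, 4, 40, None, 13, 35, None, None, 23, 25]
BFS from the root, enqueuing left then right child of each popped node:
  queue [24] -> pop 24, enqueue [4, 40], visited so far: [24]
  queue [4, 40] -> pop 4, enqueue [13], visited so far: [24, 4]
  queue [40, 13] -> pop 40, enqueue [35], visited so far: [24, 4, 40]
  queue [13, 35] -> pop 13, enqueue [23], visited so far: [24, 4, 40, 13]
  queue [35, 23] -> pop 35, enqueue [25], visited so far: [24, 4, 40, 13, 35]
  queue [23, 25] -> pop 23, enqueue [none], visited so far: [24, 4, 40, 13, 35, 23]
  queue [25] -> pop 25, enqueue [none], visited so far: [24, 4, 40, 13, 35, 23, 25]
Result: [24, 4, 40, 13, 35, 23, 25]


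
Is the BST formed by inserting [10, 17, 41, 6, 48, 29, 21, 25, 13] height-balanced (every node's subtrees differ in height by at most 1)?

Tree (level-order array): [10, 6, 17, None, None, 13, 41, None, None, 29, 48, 21, None, None, None, None, 25]
Definition: a tree is height-balanced if, at every node, |h(left) - h(right)| <= 1 (empty subtree has height -1).
Bottom-up per-node check:
  node 6: h_left=-1, h_right=-1, diff=0 [OK], height=0
  node 13: h_left=-1, h_right=-1, diff=0 [OK], height=0
  node 25: h_left=-1, h_right=-1, diff=0 [OK], height=0
  node 21: h_left=-1, h_right=0, diff=1 [OK], height=1
  node 29: h_left=1, h_right=-1, diff=2 [FAIL (|1--1|=2 > 1)], height=2
  node 48: h_left=-1, h_right=-1, diff=0 [OK], height=0
  node 41: h_left=2, h_right=0, diff=2 [FAIL (|2-0|=2 > 1)], height=3
  node 17: h_left=0, h_right=3, diff=3 [FAIL (|0-3|=3 > 1)], height=4
  node 10: h_left=0, h_right=4, diff=4 [FAIL (|0-4|=4 > 1)], height=5
Node 29 violates the condition: |1 - -1| = 2 > 1.
Result: Not balanced


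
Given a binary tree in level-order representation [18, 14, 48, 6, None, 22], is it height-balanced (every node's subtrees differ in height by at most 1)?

Tree (level-order array): [18, 14, 48, 6, None, 22]
Definition: a tree is height-balanced if, at every node, |h(left) - h(right)| <= 1 (empty subtree has height -1).
Bottom-up per-node check:
  node 6: h_left=-1, h_right=-1, diff=0 [OK], height=0
  node 14: h_left=0, h_right=-1, diff=1 [OK], height=1
  node 22: h_left=-1, h_right=-1, diff=0 [OK], height=0
  node 48: h_left=0, h_right=-1, diff=1 [OK], height=1
  node 18: h_left=1, h_right=1, diff=0 [OK], height=2
All nodes satisfy the balance condition.
Result: Balanced


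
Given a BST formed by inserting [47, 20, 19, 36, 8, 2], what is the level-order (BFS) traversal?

Tree insertion order: [47, 20, 19, 36, 8, 2]
Tree (level-order array): [47, 20, None, 19, 36, 8, None, None, None, 2]
BFS from the root, enqueuing left then right child of each popped node:
  queue [47] -> pop 47, enqueue [20], visited so far: [47]
  queue [20] -> pop 20, enqueue [19, 36], visited so far: [47, 20]
  queue [19, 36] -> pop 19, enqueue [8], visited so far: [47, 20, 19]
  queue [36, 8] -> pop 36, enqueue [none], visited so far: [47, 20, 19, 36]
  queue [8] -> pop 8, enqueue [2], visited so far: [47, 20, 19, 36, 8]
  queue [2] -> pop 2, enqueue [none], visited so far: [47, 20, 19, 36, 8, 2]
Result: [47, 20, 19, 36, 8, 2]


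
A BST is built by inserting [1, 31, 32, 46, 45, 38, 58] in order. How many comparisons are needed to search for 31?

Search path for 31: 1 -> 31
Found: True
Comparisons: 2


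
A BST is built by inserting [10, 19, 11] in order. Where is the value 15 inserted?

Starting tree (level order): [10, None, 19, 11]
Insertion path: 10 -> 19 -> 11
Result: insert 15 as right child of 11
Final tree (level order): [10, None, 19, 11, None, None, 15]


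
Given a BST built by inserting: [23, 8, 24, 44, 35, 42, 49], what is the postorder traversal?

Tree insertion order: [23, 8, 24, 44, 35, 42, 49]
Tree (level-order array): [23, 8, 24, None, None, None, 44, 35, 49, None, 42]
Postorder traversal: [8, 42, 35, 49, 44, 24, 23]


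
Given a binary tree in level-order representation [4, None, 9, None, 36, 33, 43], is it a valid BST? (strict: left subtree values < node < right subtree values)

Level-order array: [4, None, 9, None, 36, 33, 43]
Validate using subtree bounds (lo, hi): at each node, require lo < value < hi,
then recurse left with hi=value and right with lo=value.
Preorder trace (stopping at first violation):
  at node 4 with bounds (-inf, +inf): OK
  at node 9 with bounds (4, +inf): OK
  at node 36 with bounds (9, +inf): OK
  at node 33 with bounds (9, 36): OK
  at node 43 with bounds (36, +inf): OK
No violation found at any node.
Result: Valid BST


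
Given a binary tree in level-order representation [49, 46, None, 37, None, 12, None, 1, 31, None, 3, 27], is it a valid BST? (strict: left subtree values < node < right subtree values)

Level-order array: [49, 46, None, 37, None, 12, None, 1, 31, None, 3, 27]
Validate using subtree bounds (lo, hi): at each node, require lo < value < hi,
then recurse left with hi=value and right with lo=value.
Preorder trace (stopping at first violation):
  at node 49 with bounds (-inf, +inf): OK
  at node 46 with bounds (-inf, 49): OK
  at node 37 with bounds (-inf, 46): OK
  at node 12 with bounds (-inf, 37): OK
  at node 1 with bounds (-inf, 12): OK
  at node 3 with bounds (1, 12): OK
  at node 31 with bounds (12, 37): OK
  at node 27 with bounds (12, 31): OK
No violation found at any node.
Result: Valid BST


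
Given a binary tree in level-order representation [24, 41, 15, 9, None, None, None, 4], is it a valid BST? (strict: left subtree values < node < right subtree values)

Level-order array: [24, 41, 15, 9, None, None, None, 4]
Validate using subtree bounds (lo, hi): at each node, require lo < value < hi,
then recurse left with hi=value and right with lo=value.
Preorder trace (stopping at first violation):
  at node 24 with bounds (-inf, +inf): OK
  at node 41 with bounds (-inf, 24): VIOLATION
Node 41 violates its bound: not (-inf < 41 < 24).
Result: Not a valid BST


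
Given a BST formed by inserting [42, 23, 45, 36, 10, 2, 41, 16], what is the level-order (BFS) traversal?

Tree insertion order: [42, 23, 45, 36, 10, 2, 41, 16]
Tree (level-order array): [42, 23, 45, 10, 36, None, None, 2, 16, None, 41]
BFS from the root, enqueuing left then right child of each popped node:
  queue [42] -> pop 42, enqueue [23, 45], visited so far: [42]
  queue [23, 45] -> pop 23, enqueue [10, 36], visited so far: [42, 23]
  queue [45, 10, 36] -> pop 45, enqueue [none], visited so far: [42, 23, 45]
  queue [10, 36] -> pop 10, enqueue [2, 16], visited so far: [42, 23, 45, 10]
  queue [36, 2, 16] -> pop 36, enqueue [41], visited so far: [42, 23, 45, 10, 36]
  queue [2, 16, 41] -> pop 2, enqueue [none], visited so far: [42, 23, 45, 10, 36, 2]
  queue [16, 41] -> pop 16, enqueue [none], visited so far: [42, 23, 45, 10, 36, 2, 16]
  queue [41] -> pop 41, enqueue [none], visited so far: [42, 23, 45, 10, 36, 2, 16, 41]
Result: [42, 23, 45, 10, 36, 2, 16, 41]


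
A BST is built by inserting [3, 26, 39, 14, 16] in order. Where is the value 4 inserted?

Starting tree (level order): [3, None, 26, 14, 39, None, 16]
Insertion path: 3 -> 26 -> 14
Result: insert 4 as left child of 14
Final tree (level order): [3, None, 26, 14, 39, 4, 16]


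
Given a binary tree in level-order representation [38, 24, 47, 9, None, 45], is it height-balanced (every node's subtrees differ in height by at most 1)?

Tree (level-order array): [38, 24, 47, 9, None, 45]
Definition: a tree is height-balanced if, at every node, |h(left) - h(right)| <= 1 (empty subtree has height -1).
Bottom-up per-node check:
  node 9: h_left=-1, h_right=-1, diff=0 [OK], height=0
  node 24: h_left=0, h_right=-1, diff=1 [OK], height=1
  node 45: h_left=-1, h_right=-1, diff=0 [OK], height=0
  node 47: h_left=0, h_right=-1, diff=1 [OK], height=1
  node 38: h_left=1, h_right=1, diff=0 [OK], height=2
All nodes satisfy the balance condition.
Result: Balanced


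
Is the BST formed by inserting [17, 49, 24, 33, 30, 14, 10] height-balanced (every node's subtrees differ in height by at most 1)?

Tree (level-order array): [17, 14, 49, 10, None, 24, None, None, None, None, 33, 30]
Definition: a tree is height-balanced if, at every node, |h(left) - h(right)| <= 1 (empty subtree has height -1).
Bottom-up per-node check:
  node 10: h_left=-1, h_right=-1, diff=0 [OK], height=0
  node 14: h_left=0, h_right=-1, diff=1 [OK], height=1
  node 30: h_left=-1, h_right=-1, diff=0 [OK], height=0
  node 33: h_left=0, h_right=-1, diff=1 [OK], height=1
  node 24: h_left=-1, h_right=1, diff=2 [FAIL (|-1-1|=2 > 1)], height=2
  node 49: h_left=2, h_right=-1, diff=3 [FAIL (|2--1|=3 > 1)], height=3
  node 17: h_left=1, h_right=3, diff=2 [FAIL (|1-3|=2 > 1)], height=4
Node 24 violates the condition: |-1 - 1| = 2 > 1.
Result: Not balanced


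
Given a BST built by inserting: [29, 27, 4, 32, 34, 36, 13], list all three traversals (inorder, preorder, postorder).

Tree insertion order: [29, 27, 4, 32, 34, 36, 13]
Tree (level-order array): [29, 27, 32, 4, None, None, 34, None, 13, None, 36]
Inorder (L, root, R): [4, 13, 27, 29, 32, 34, 36]
Preorder (root, L, R): [29, 27, 4, 13, 32, 34, 36]
Postorder (L, R, root): [13, 4, 27, 36, 34, 32, 29]


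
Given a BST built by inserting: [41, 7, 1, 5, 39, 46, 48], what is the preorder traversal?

Tree insertion order: [41, 7, 1, 5, 39, 46, 48]
Tree (level-order array): [41, 7, 46, 1, 39, None, 48, None, 5]
Preorder traversal: [41, 7, 1, 5, 39, 46, 48]


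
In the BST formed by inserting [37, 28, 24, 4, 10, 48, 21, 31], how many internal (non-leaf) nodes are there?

Tree built from: [37, 28, 24, 4, 10, 48, 21, 31]
Tree (level-order array): [37, 28, 48, 24, 31, None, None, 4, None, None, None, None, 10, None, 21]
Rule: An internal node has at least one child.
Per-node child counts:
  node 37: 2 child(ren)
  node 28: 2 child(ren)
  node 24: 1 child(ren)
  node 4: 1 child(ren)
  node 10: 1 child(ren)
  node 21: 0 child(ren)
  node 31: 0 child(ren)
  node 48: 0 child(ren)
Matching nodes: [37, 28, 24, 4, 10]
Count of internal (non-leaf) nodes: 5


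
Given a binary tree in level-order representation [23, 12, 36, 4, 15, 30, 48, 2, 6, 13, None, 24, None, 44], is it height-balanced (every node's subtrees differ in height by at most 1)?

Tree (level-order array): [23, 12, 36, 4, 15, 30, 48, 2, 6, 13, None, 24, None, 44]
Definition: a tree is height-balanced if, at every node, |h(left) - h(right)| <= 1 (empty subtree has height -1).
Bottom-up per-node check:
  node 2: h_left=-1, h_right=-1, diff=0 [OK], height=0
  node 6: h_left=-1, h_right=-1, diff=0 [OK], height=0
  node 4: h_left=0, h_right=0, diff=0 [OK], height=1
  node 13: h_left=-1, h_right=-1, diff=0 [OK], height=0
  node 15: h_left=0, h_right=-1, diff=1 [OK], height=1
  node 12: h_left=1, h_right=1, diff=0 [OK], height=2
  node 24: h_left=-1, h_right=-1, diff=0 [OK], height=0
  node 30: h_left=0, h_right=-1, diff=1 [OK], height=1
  node 44: h_left=-1, h_right=-1, diff=0 [OK], height=0
  node 48: h_left=0, h_right=-1, diff=1 [OK], height=1
  node 36: h_left=1, h_right=1, diff=0 [OK], height=2
  node 23: h_left=2, h_right=2, diff=0 [OK], height=3
All nodes satisfy the balance condition.
Result: Balanced


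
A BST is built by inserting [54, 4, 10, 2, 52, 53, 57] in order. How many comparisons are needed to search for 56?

Search path for 56: 54 -> 57
Found: False
Comparisons: 2


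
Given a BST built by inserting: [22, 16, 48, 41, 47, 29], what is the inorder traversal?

Tree insertion order: [22, 16, 48, 41, 47, 29]
Tree (level-order array): [22, 16, 48, None, None, 41, None, 29, 47]
Inorder traversal: [16, 22, 29, 41, 47, 48]


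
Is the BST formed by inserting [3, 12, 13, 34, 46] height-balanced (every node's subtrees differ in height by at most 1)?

Tree (level-order array): [3, None, 12, None, 13, None, 34, None, 46]
Definition: a tree is height-balanced if, at every node, |h(left) - h(right)| <= 1 (empty subtree has height -1).
Bottom-up per-node check:
  node 46: h_left=-1, h_right=-1, diff=0 [OK], height=0
  node 34: h_left=-1, h_right=0, diff=1 [OK], height=1
  node 13: h_left=-1, h_right=1, diff=2 [FAIL (|-1-1|=2 > 1)], height=2
  node 12: h_left=-1, h_right=2, diff=3 [FAIL (|-1-2|=3 > 1)], height=3
  node 3: h_left=-1, h_right=3, diff=4 [FAIL (|-1-3|=4 > 1)], height=4
Node 13 violates the condition: |-1 - 1| = 2 > 1.
Result: Not balanced
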